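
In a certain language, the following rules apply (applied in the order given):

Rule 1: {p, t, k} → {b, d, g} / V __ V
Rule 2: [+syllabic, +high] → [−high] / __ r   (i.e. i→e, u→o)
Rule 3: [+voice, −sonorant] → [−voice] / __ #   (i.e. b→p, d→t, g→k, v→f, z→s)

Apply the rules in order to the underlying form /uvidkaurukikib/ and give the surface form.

uvidkaorugigip

Rule 1 (intervocalic voicing): /k/ is a voiceless stop between vowels /u/ and /i/, so it voices to [g]. /k/ is a voiceless stop between vowels /i/ and /i/, so it voices to [g]. /uvidkaurukikib/ → uvidkaurugigib.
Rule 2 (pre-rhotic lowering): /u/ is a high vowel immediately before /r/, so it lowers to [o]. /uvidkaurugigib/ → uvidkaorugigib.
Rule 3 (final devoicing): /b/ is a voiced obstruent in word-final position, so it devoices to [p]. /uvidkaorugigib/ → uvidkaorugigip.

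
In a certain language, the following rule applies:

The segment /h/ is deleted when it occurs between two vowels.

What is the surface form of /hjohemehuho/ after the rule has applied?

/h/ occurs between vowels /o/ and /e/, so it deletes.
/h/ occurs between vowels /e/ and /u/, so it deletes.
/h/ occurs between vowels /u/ and /o/, so it deletes.
Surface form: [hjoemeuo].

hjoemeuo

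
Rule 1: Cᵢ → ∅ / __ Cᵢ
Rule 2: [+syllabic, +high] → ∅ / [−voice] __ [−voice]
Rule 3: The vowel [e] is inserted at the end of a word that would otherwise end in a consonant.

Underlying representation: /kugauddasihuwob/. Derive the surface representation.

kugaudashuwobe

Rule 1 (degemination): /dd/ is a geminate; the first /d/ deletes. /kugauddasihuwob/ → kugaudasihuwob.
Rule 2 (high vowel syncope): /i/ is a high vowel flanked by voiceless consonants /s/ and /h/, so it deletes. /kugaudasihuwob/ → kugaudashuwob.
Rule 3 (final e-epenthesis): the form ends in the consonant /b/, so [e] is inserted word-finally. /kugaudashuwob/ → kugaudashuwobe.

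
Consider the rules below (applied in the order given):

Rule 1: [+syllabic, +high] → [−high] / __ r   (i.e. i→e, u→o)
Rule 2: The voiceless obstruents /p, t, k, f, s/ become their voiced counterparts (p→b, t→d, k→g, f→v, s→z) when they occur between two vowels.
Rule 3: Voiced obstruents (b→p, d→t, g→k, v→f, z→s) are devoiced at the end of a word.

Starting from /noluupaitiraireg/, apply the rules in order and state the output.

noluubaideraerek

Rule 1 (pre-rhotic lowering): /i/ is a high vowel immediately before /r/, so it lowers to [e]. /i/ is a high vowel immediately before /r/, so it lowers to [e]. /noluupaitiraireg/ → noluupaiteraereg.
Rule 2 (intervocalic voicing): /p/ is a voiceless obstruent between vowels /u/ and /a/, so it voices to [b]. /t/ is a voiceless obstruent between vowels /i/ and /e/, so it voices to [d]. /noluupaiteraereg/ → noluubaideraereg.
Rule 3 (final devoicing): /g/ is a voiced obstruent in word-final position, so it devoices to [k]. /noluubaideraereg/ → noluubaideraerek.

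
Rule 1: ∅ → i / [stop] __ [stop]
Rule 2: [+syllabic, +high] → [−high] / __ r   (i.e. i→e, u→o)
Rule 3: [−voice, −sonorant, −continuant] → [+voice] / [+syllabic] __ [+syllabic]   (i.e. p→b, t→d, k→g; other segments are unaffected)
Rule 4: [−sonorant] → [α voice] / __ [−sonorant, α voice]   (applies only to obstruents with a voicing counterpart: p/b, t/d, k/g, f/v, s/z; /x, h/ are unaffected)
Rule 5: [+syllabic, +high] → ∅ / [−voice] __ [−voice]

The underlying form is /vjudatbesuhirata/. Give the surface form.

vjudadibesherada

Rule 1 (stop-cluster i-epenthesis): /t/ and /b/ form a stop–stop cluster, so [i] is inserted between them. /vjudatbesuhirata/ → vjudatibesuhirata.
Rule 2 (pre-rhotic lowering): /i/ is a high vowel immediately before /r/, so it lowers to [e]. /vjudatibesuhirata/ → vjudatibesuherata.
Rule 3 (intervocalic voicing): /t/ is a voiceless stop between vowels /a/ and /i/, so it voices to [d]. /t/ is a voiceless stop between vowels /a/ and /a/, so it voices to [d]. /vjudatibesuherata/ → vjudadibesuherada.
Rule 4 (regressive voicing assimilation): no segment meets the environment; /vjudadibesuherada/ is unchanged.
Rule 5 (high vowel syncope): /u/ is a high vowel flanked by voiceless consonants /s/ and /h/, so it deletes. /vjudadibesuherada/ → vjudadibesherada.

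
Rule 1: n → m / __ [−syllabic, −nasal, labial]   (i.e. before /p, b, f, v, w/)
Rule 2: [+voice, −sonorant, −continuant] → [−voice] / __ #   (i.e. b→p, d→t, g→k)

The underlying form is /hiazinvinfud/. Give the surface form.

hiazimvimfut

Rule 1 (nasal place assimilation): /n/ precedes the labial consonant /v/, so it assimilates in place to [m]. /n/ precedes the labial consonant /f/, so it assimilates in place to [m]. /hiazinvinfud/ → hiazimvimfud.
Rule 2 (final devoicing): /d/ is a voiced stop in word-final position, so it devoices to [t]. /hiazimvimfud/ → hiazimvimfut.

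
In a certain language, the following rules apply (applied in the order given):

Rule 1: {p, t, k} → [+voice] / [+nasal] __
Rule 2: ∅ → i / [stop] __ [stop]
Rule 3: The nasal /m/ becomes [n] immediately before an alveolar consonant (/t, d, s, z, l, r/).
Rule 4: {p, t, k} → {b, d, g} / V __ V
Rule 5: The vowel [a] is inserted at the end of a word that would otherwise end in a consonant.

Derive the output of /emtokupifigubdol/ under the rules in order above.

endogubifigubidola

Rule 1 (post-nasal voicing): /t/ is a voiceless stop immediately after the nasal /m/, so it voices to [d]. /emtokupifigubdol/ → emdokupifigubdol.
Rule 2 (stop-cluster i-epenthesis): /b/ and /d/ form a stop–stop cluster, so [i] is inserted between them. /emdokupifigubdol/ → emdokupifigubidol.
Rule 3 (nasal place assimilation): /m/ precedes the alveolar consonant /d/, so it assimilates in place to [n]. /emdokupifigubidol/ → endokupifigubidol.
Rule 4 (intervocalic voicing): /k/ is a voiceless stop between vowels /o/ and /u/, so it voices to [g]. /p/ is a voiceless stop between vowels /u/ and /i/, so it voices to [b]. /endokupifigubidol/ → endogubifigubidol.
Rule 5 (final a-epenthesis): the form ends in the consonant /l/, so [a] is inserted word-finally. /endogubifigubidol/ → endogubifigubidola.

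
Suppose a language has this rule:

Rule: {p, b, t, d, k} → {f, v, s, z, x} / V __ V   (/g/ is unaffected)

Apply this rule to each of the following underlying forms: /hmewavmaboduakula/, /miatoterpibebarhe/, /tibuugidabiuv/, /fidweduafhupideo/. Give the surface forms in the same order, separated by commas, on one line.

/hmewavmaboduakula/: /b/ is a stop between vowels /a/ and /o/, so it spirantizes to the fricative [v]. /d/ is a stop between vowels /o/ and /u/, so it spirantizes to the fricative [z]. /k/ is a stop between vowels /a/ and /u/, so it spirantizes to the fricative [x]. → [hmewavmavozuaxula].
/miatoterpibebarhe/: /t/ is a stop between vowels /a/ and /o/, so it spirantizes to the fricative [s]. /t/ is a stop between vowels /o/ and /e/, so it spirantizes to the fricative [s]. /b/ is a stop between vowels /i/ and /e/, so it spirantizes to the fricative [v]. /b/ is a stop between vowels /e/ and /a/, so it spirantizes to the fricative [v]. → [miasoserpivevarhe].
/tibuugidabiuv/: /b/ is a stop between vowels /i/ and /u/, so it spirantizes to the fricative [v]. /d/ is a stop between vowels /i/ and /a/, so it spirantizes to the fricative [z]. /b/ is a stop between vowels /a/ and /i/, so it spirantizes to the fricative [v]. → [tivuugizaviuv].
/fidweduafhupideo/: /d/ is a stop between vowels /e/ and /u/, so it spirantizes to the fricative [z]. /p/ is a stop between vowels /u/ and /i/, so it spirantizes to the fricative [f]. /d/ is a stop between vowels /i/ and /e/, so it spirantizes to the fricative [z]. → [fidwezuafhufizeo].

hmewavmavozuaxula, miasoserpivevarhe, tivuugizaviuv, fidwezuafhufizeo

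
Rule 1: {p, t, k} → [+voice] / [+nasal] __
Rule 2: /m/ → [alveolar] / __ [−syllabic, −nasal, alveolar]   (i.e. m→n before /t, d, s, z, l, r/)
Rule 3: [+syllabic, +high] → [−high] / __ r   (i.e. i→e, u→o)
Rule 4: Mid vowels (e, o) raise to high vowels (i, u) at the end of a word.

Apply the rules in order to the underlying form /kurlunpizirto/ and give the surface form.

Rule 1 (post-nasal voicing): /p/ is a voiceless stop immediately after the nasal /n/, so it voices to [b]. /kurlunpizirto/ → kurlunbizirto.
Rule 2 (nasal place assimilation): no segment meets the environment; /kurlunbizirto/ is unchanged.
Rule 3 (pre-rhotic lowering): /u/ is a high vowel immediately before /r/, so it lowers to [o]. /i/ is a high vowel immediately before /r/, so it lowers to [e]. /kurlunbizirto/ → korlunbizerto.
Rule 4 (final vowel raising): /o/ is a mid vowel in word-final position, so it raises to [u]. /korlunbizerto/ → korlunbizertu.

korlunbizertu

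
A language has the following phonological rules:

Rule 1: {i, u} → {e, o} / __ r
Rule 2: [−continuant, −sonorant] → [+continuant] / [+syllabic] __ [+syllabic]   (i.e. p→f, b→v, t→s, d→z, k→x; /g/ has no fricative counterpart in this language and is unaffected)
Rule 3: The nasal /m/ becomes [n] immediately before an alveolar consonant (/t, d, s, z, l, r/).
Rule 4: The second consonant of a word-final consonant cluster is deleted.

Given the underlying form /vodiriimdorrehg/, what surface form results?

Rule 1 (pre-rhotic lowering): /i/ is a high vowel immediately before /r/, so it lowers to [e]. /vodiriimdorrehg/ → voderiimdorrehg.
Rule 2 (intervocalic spirantization): /d/ is a stop between vowels /o/ and /e/, so it spirantizes to the fricative [z]. /voderiimdorrehg/ → vozeriimdorrehg.
Rule 3 (nasal place assimilation): /m/ precedes the alveolar consonant /d/, so it assimilates in place to [n]. /vozeriimdorrehg/ → vozeriindorrehg.
Rule 4 (final cluster simplification): /g/ is the second consonant of a word-final cluster /hg/, so it deletes. /vozeriindorrehg/ → vozeriindorreh.

vozeriindorreh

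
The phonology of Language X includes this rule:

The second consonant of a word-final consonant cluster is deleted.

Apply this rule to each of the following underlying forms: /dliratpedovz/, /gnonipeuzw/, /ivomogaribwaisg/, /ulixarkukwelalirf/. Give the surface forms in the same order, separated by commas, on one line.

dliratpedov, gnonipeuz, ivomogaribwais, ulixarkukwelalir

/dliratpedovz/: /z/ is the second consonant of a word-final cluster /vz/, so it deletes. → [dliratpedov].
/gnonipeuzw/: /w/ is the second consonant of a word-final cluster /zw/, so it deletes. → [gnonipeuz].
/ivomogaribwaisg/: /g/ is the second consonant of a word-final cluster /sg/, so it deletes. → [ivomogaribwais].
/ulixarkukwelalirf/: /f/ is the second consonant of a word-final cluster /rf/, so it deletes. → [ulixarkukwelalir].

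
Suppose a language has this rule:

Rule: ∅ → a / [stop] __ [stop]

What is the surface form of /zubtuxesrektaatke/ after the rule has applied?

zubatuxesrekataatake

/b/ and /t/ form a stop–stop cluster, so [a] is inserted between them.
/k/ and /t/ form a stop–stop cluster, so [a] is inserted between them.
/t/ and /k/ form a stop–stop cluster, so [a] is inserted between them.
Surface form: [zubatuxesrekataatake].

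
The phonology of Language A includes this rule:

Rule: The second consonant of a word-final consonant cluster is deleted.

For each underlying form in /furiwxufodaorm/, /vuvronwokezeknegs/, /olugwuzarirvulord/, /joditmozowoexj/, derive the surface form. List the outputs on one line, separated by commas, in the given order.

/furiwxufodaorm/: /m/ is the second consonant of a word-final cluster /rm/, so it deletes. → [furiwxufodaor].
/vuvronwokezeknegs/: /s/ is the second consonant of a word-final cluster /gs/, so it deletes. → [vuvronwokezekneg].
/olugwuzarirvulord/: /d/ is the second consonant of a word-final cluster /rd/, so it deletes. → [olugwuzarirvulor].
/joditmozowoexj/: /j/ is the second consonant of a word-final cluster /xj/, so it deletes. → [joditmozowoex].

furiwxufodaor, vuvronwokezekneg, olugwuzarirvulor, joditmozowoex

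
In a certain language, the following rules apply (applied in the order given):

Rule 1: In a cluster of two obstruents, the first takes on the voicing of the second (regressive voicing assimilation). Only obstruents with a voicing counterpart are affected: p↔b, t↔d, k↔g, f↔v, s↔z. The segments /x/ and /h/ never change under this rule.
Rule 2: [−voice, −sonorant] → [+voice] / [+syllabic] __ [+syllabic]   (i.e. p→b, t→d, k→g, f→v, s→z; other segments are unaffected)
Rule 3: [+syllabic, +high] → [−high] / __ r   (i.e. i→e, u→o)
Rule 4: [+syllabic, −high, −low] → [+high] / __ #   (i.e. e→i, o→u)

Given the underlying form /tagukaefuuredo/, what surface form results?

tagugaevuoredu

Rule 1 (regressive voicing assimilation): no segment meets the environment; /tagukaefuuredo/ is unchanged.
Rule 2 (intervocalic voicing): /k/ is a voiceless obstruent between vowels /u/ and /a/, so it voices to [g]. /f/ is a voiceless obstruent between vowels /e/ and /u/, so it voices to [v]. /tagukaefuuredo/ → tagugaevuuredo.
Rule 3 (pre-rhotic lowering): /u/ is a high vowel immediately before /r/, so it lowers to [o]. /tagugaevuuredo/ → tagugaevuoredo.
Rule 4 (final vowel raising): /o/ is a mid vowel in word-final position, so it raises to [u]. /tagugaevuoredo/ → tagugaevuoredu.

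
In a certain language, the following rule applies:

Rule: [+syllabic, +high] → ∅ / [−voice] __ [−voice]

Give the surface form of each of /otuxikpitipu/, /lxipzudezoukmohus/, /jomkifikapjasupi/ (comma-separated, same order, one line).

otxkptpu, lxpzudezoukmohs, jomkfkapjaspi

/otuxikpitipu/: /u/ is a high vowel flanked by voiceless consonants /t/ and /x/, so it deletes. /i/ is a high vowel flanked by voiceless consonants /x/ and /k/, so it deletes. /i/ is a high vowel flanked by voiceless consonants /p/ and /t/, so it deletes. /i/ is a high vowel flanked by voiceless consonants /t/ and /p/, so it deletes. → [otxkptpu].
/lxipzudezoukmohus/: /i/ is a high vowel flanked by voiceless consonants /x/ and /p/, so it deletes. /u/ is a high vowel flanked by voiceless consonants /h/ and /s/, so it deletes. → [lxpzudezoukmohs].
/jomkifikapjasupi/: /i/ is a high vowel flanked by voiceless consonants /k/ and /f/, so it deletes. /i/ is a high vowel flanked by voiceless consonants /f/ and /k/, so it deletes. /u/ is a high vowel flanked by voiceless consonants /s/ and /p/, so it deletes. → [jomkfkapjaspi].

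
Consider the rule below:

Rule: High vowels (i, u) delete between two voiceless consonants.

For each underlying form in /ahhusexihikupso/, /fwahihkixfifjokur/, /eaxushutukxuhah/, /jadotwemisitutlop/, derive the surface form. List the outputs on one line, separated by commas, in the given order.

ahhsexhkpso, fwahhkxffjokur, eaxshtkxhah, jadotwemisttlop

/ahhusexihikupso/: /u/ is a high vowel flanked by voiceless consonants /h/ and /s/, so it deletes. /i/ is a high vowel flanked by voiceless consonants /x/ and /h/, so it deletes. /i/ is a high vowel flanked by voiceless consonants /h/ and /k/, so it deletes. /u/ is a high vowel flanked by voiceless consonants /k/ and /p/, so it deletes. → [ahhsexhkpso].
/fwahihkixfifjokur/: /i/ is a high vowel flanked by voiceless consonants /h/ and /h/, so it deletes. /i/ is a high vowel flanked by voiceless consonants /k/ and /x/, so it deletes. /i/ is a high vowel flanked by voiceless consonants /f/ and /f/, so it deletes. → [fwahhkxffjokur].
/eaxushutukxuhah/: /u/ is a high vowel flanked by voiceless consonants /x/ and /s/, so it deletes. /u/ is a high vowel flanked by voiceless consonants /h/ and /t/, so it deletes. /u/ is a high vowel flanked by voiceless consonants /t/ and /k/, so it deletes. /u/ is a high vowel flanked by voiceless consonants /x/ and /h/, so it deletes. → [eaxshtkxhah].
/jadotwemisitutlop/: /i/ is a high vowel flanked by voiceless consonants /s/ and /t/, so it deletes. /u/ is a high vowel flanked by voiceless consonants /t/ and /t/, so it deletes. → [jadotwemisttlop].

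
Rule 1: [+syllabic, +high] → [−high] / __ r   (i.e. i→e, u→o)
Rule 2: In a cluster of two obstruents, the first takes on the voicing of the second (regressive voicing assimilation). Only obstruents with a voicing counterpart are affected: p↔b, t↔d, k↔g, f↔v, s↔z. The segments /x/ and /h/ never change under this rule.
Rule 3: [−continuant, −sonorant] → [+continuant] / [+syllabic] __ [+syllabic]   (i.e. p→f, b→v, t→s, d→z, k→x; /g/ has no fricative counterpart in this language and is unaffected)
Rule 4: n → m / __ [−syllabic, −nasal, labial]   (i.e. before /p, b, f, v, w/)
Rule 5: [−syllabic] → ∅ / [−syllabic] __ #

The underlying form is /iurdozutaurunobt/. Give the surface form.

Rule 1 (pre-rhotic lowering): /u/ is a high vowel immediately before /r/, so it lowers to [o]. /u/ is a high vowel immediately before /r/, so it lowers to [o]. /iurdozutaurunobt/ → iordozutaorunobt.
Rule 2 (regressive voicing assimilation): /b/ precedes the voiceless obstruent /t/, so it devoices to [p] by assimilation. /iordozutaorunobt/ → iordozutaorunopt.
Rule 3 (intervocalic spirantization): /t/ is a stop between vowels /u/ and /a/, so it spirantizes to the fricative [s]. /iordozutaorunopt/ → iordozusaorunopt.
Rule 4 (nasal place assimilation): no segment meets the environment; /iordozusaorunopt/ is unchanged.
Rule 5 (final cluster simplification): /t/ is the second consonant of a word-final cluster /pt/, so it deletes. /iordozusaorunopt/ → iordozusaorunop.

iordozusaorunop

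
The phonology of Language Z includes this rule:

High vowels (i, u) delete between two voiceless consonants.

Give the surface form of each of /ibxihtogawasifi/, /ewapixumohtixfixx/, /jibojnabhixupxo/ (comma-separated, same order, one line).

ibxhtogawasfi, ewapxumohtxfxx, jibojnabhxpxo

/ibxihtogawasifi/: /i/ is a high vowel flanked by voiceless consonants /x/ and /h/, so it deletes. /i/ is a high vowel flanked by voiceless consonants /s/ and /f/, so it deletes. → [ibxhtogawasfi].
/ewapixumohtixfixx/: /i/ is a high vowel flanked by voiceless consonants /p/ and /x/, so it deletes. /i/ is a high vowel flanked by voiceless consonants /t/ and /x/, so it deletes. /i/ is a high vowel flanked by voiceless consonants /f/ and /x/, so it deletes. → [ewapxumohtxfxx].
/jibojnabhixupxo/: /i/ is a high vowel flanked by voiceless consonants /h/ and /x/, so it deletes. /u/ is a high vowel flanked by voiceless consonants /x/ and /p/, so it deletes. → [jibojnabhxpxo].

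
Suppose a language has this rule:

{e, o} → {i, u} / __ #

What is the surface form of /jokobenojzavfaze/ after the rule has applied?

/e/ is a mid vowel in word-final position, so it raises to [i].
Surface form: [jokobenojzavfazi].

jokobenojzavfazi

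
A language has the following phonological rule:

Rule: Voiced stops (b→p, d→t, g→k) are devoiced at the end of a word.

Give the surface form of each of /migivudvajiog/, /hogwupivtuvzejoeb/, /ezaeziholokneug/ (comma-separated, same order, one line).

migivudvajiok, hogwupivtuvzejoep, ezaeziholokneuk

/migivudvajiog/: /g/ is a voiced stop in word-final position, so it devoices to [k]. → [migivudvajiok].
/hogwupivtuvzejoeb/: /b/ is a voiced stop in word-final position, so it devoices to [p]. → [hogwupivtuvzejoep].
/ezaeziholokneug/: /g/ is a voiced stop in word-final position, so it devoices to [k]. → [ezaeziholokneuk].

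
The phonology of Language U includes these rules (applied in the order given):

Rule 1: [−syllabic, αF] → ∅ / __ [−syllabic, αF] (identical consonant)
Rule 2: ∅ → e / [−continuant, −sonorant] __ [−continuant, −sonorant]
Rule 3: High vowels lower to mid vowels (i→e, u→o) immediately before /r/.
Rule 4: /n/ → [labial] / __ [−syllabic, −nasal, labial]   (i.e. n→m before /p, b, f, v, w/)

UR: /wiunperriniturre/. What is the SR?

wiumperinitore

Rule 1 (degemination): /rr/ is a geminate; the first /r/ deletes. /rr/ is a geminate; the first /r/ deletes. /wiunperriniturre/ → wiunperiniture.
Rule 2 (stop-cluster e-epenthesis): no segment meets the environment; /wiunperiniture/ is unchanged.
Rule 3 (pre-rhotic lowering): /u/ is a high vowel immediately before /r/, so it lowers to [o]. /wiunperiniture/ → wiunperinitore.
Rule 4 (nasal place assimilation): /n/ precedes the labial consonant /p/, so it assimilates in place to [m]. /wiunperinitore/ → wiumperinitore.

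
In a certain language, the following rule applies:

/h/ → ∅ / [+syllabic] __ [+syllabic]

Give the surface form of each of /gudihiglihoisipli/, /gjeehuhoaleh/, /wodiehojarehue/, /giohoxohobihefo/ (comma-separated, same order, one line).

gudiiglioisipli, gjeeuoaleh, wodieojareue, giooxoobiefo

/gudihiglihoisipli/: /h/ occurs between vowels /i/ and /i/, so it deletes. /h/ occurs between vowels /i/ and /o/, so it deletes. → [gudiiglioisipli].
/gjeehuhoaleh/: /h/ occurs between vowels /e/ and /u/, so it deletes. /h/ occurs between vowels /u/ and /o/, so it deletes. → [gjeeuoaleh].
/wodiehojarehue/: /h/ occurs between vowels /e/ and /o/, so it deletes. /h/ occurs between vowels /e/ and /u/, so it deletes. → [wodieojareue].
/giohoxohobihefo/: /h/ occurs between vowels /o/ and /o/, so it deletes. /h/ occurs between vowels /o/ and /o/, so it deletes. /h/ occurs between vowels /i/ and /e/, so it deletes. → [giooxoobiefo].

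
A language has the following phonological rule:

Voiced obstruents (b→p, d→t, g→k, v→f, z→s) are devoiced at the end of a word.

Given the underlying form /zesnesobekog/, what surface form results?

/g/ is a voiced obstruent in word-final position, so it devoices to [k].
The other instances of /z/, /b/ do not occur in the required environment and remain unchanged.
Surface form: [zesnesobekok].

zesnesobekok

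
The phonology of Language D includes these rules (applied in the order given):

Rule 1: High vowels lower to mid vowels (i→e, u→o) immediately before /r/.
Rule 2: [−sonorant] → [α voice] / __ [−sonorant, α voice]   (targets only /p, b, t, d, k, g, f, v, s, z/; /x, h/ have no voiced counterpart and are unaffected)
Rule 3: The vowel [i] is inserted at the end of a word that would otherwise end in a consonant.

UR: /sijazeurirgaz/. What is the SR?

Rule 1 (pre-rhotic lowering): /u/ is a high vowel immediately before /r/, so it lowers to [o]. /i/ is a high vowel immediately before /r/, so it lowers to [e]. /sijazeurirgaz/ → sijazeorergaz.
Rule 2 (regressive voicing assimilation): no segment meets the environment; /sijazeorergaz/ is unchanged.
Rule 3 (final i-epenthesis): the form ends in the consonant /z/, so [i] is inserted word-finally. /sijazeorergaz/ → sijazeorergazi.

sijazeorergazi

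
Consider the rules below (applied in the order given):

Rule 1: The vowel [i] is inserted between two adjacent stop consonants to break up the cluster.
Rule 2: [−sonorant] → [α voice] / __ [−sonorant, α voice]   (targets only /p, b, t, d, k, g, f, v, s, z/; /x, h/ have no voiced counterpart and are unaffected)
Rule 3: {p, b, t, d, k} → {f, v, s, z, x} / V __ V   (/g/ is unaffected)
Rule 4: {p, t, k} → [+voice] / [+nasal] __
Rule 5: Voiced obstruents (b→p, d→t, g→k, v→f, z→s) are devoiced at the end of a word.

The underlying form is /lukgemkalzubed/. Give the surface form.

luxigemgalzuvet

Rule 1 (stop-cluster i-epenthesis): /k/ and /g/ form a stop–stop cluster, so [i] is inserted between them. /lukgemkalzubed/ → lukigemkalzubed.
Rule 2 (regressive voicing assimilation): no segment meets the environment; /lukigemkalzubed/ is unchanged.
Rule 3 (intervocalic spirantization): /k/ is a stop between vowels /u/ and /i/, so it spirantizes to the fricative [x]. /b/ is a stop between vowels /u/ and /e/, so it spirantizes to the fricative [v]. /lukigemkalzubed/ → luxigemkalzuved.
Rule 4 (post-nasal voicing): /k/ is a voiceless stop immediately after the nasal /m/, so it voices to [g]. /luxigemkalzuved/ → luxigemgalzuved.
Rule 5 (final devoicing): /d/ is a voiced obstruent in word-final position, so it devoices to [t]. /luxigemgalzuved/ → luxigemgalzuvet.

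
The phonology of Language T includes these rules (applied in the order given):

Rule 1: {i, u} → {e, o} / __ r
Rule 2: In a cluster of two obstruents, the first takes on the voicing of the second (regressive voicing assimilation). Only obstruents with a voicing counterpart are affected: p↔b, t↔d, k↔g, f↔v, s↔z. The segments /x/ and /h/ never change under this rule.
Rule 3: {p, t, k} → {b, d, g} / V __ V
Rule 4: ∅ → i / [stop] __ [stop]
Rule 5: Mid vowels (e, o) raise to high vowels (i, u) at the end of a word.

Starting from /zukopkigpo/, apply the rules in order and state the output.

zugopikikipu

Rule 1 (pre-rhotic lowering): no segment meets the environment; /zukopkigpo/ is unchanged.
Rule 2 (regressive voicing assimilation): /g/ precedes the voiceless obstruent /p/, so it devoices to [k] by assimilation. /zukopkigpo/ → zukopkikpo.
Rule 3 (intervocalic voicing): /k/ is a voiceless stop between vowels /u/ and /o/, so it voices to [g]. /zukopkikpo/ → zugopkikpo.
Rule 4 (stop-cluster i-epenthesis): /p/ and /k/ form a stop–stop cluster, so [i] is inserted between them. /k/ and /p/ form a stop–stop cluster, so [i] is inserted between them. /zugopkikpo/ → zugopikikipo.
Rule 5 (final vowel raising): /o/ is a mid vowel in word-final position, so it raises to [u]. /zugopikikipo/ → zugopikikipu.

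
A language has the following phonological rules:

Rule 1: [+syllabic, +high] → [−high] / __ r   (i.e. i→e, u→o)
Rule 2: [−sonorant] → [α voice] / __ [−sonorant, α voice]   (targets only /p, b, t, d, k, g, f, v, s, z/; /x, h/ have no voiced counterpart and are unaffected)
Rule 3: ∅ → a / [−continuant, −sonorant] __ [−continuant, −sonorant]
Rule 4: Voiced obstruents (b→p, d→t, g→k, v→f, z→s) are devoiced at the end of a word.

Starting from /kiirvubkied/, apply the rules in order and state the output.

Rule 1 (pre-rhotic lowering): /i/ is a high vowel immediately before /r/, so it lowers to [e]. /kiirvubkied/ → kiervubkied.
Rule 2 (regressive voicing assimilation): /b/ precedes the voiceless obstruent /k/, so it devoices to [p] by assimilation. /kiervubkied/ → kiervupkied.
Rule 3 (stop-cluster a-epenthesis): /p/ and /k/ form a stop–stop cluster, so [a] is inserted between them. /kiervupkied/ → kiervupakied.
Rule 4 (final devoicing): /d/ is a voiced obstruent in word-final position, so it devoices to [t]. /kiervupakied/ → kiervupakiet.

kiervupakiet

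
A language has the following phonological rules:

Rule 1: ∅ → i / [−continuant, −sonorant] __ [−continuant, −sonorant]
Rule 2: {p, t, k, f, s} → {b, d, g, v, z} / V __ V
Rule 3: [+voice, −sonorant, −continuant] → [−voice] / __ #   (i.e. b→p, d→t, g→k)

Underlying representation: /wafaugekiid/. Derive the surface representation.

wavaugegiit

Rule 1 (stop-cluster i-epenthesis): no segment meets the environment; /wafaugekiid/ is unchanged.
Rule 2 (intervocalic voicing): /f/ is a voiceless obstruent between vowels /a/ and /a/, so it voices to [v]. /k/ is a voiceless obstruent between vowels /e/ and /i/, so it voices to [g]. /wafaugekiid/ → wavaugegiid.
Rule 3 (final devoicing): /d/ is a voiced stop in word-final position, so it devoices to [t]. /wavaugegiid/ → wavaugegiit.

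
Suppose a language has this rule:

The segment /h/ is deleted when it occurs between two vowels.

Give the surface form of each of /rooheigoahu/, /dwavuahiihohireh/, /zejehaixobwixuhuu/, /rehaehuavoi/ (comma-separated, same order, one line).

rooeigoau, dwavuaiioireh, zejeaixobwixuuu, reaeuavoi

/rooheigoahu/: /h/ occurs between vowels /o/ and /e/, so it deletes. /h/ occurs between vowels /a/ and /u/, so it deletes. → [rooeigoau].
/dwavuahiihohireh/: /h/ occurs between vowels /a/ and /i/, so it deletes. /h/ occurs between vowels /i/ and /o/, so it deletes. /h/ occurs between vowels /o/ and /i/, so it deletes. → [dwavuaiioireh].
/zejehaixobwixuhuu/: /h/ occurs between vowels /e/ and /a/, so it deletes. /h/ occurs between vowels /u/ and /u/, so it deletes. → [zejeaixobwixuuu].
/rehaehuavoi/: /h/ occurs between vowels /e/ and /a/, so it deletes. /h/ occurs between vowels /e/ and /u/, so it deletes. → [reaeuavoi].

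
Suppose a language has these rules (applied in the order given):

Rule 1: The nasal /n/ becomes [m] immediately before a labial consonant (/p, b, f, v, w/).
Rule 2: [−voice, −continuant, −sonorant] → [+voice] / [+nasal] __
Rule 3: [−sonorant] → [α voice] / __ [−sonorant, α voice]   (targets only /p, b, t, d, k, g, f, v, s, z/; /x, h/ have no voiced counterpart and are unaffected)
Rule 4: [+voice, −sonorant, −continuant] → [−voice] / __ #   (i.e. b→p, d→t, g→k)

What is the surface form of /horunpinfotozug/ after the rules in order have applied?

Rule 1 (nasal place assimilation): /n/ precedes the labial consonant /p/, so it assimilates in place to [m]. /n/ precedes the labial consonant /f/, so it assimilates in place to [m]. /horunpinfotozug/ → horumpimfotozug.
Rule 2 (post-nasal voicing): /p/ is a voiceless stop immediately after the nasal /m/, so it voices to [b]. /horumpimfotozug/ → horumbimfotozug.
Rule 3 (regressive voicing assimilation): no segment meets the environment; /horumbimfotozug/ is unchanged.
Rule 4 (final devoicing): /g/ is a voiced stop in word-final position, so it devoices to [k]. /horumbimfotozug/ → horumbimfotozuk.

horumbimfotozuk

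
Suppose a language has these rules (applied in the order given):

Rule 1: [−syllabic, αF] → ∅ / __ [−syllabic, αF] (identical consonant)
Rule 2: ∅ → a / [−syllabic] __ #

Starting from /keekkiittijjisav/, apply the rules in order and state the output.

Rule 1 (degemination): /kk/ is a geminate; the first /k/ deletes. /tt/ is a geminate; the first /t/ deletes. /jj/ is a geminate; the first /j/ deletes. /keekkiittijjisav/ → keekiitijisav.
Rule 2 (final a-epenthesis): the form ends in the consonant /v/, so [a] is inserted word-finally. /keekiitijisav/ → keekiitijisava.

keekiitijisava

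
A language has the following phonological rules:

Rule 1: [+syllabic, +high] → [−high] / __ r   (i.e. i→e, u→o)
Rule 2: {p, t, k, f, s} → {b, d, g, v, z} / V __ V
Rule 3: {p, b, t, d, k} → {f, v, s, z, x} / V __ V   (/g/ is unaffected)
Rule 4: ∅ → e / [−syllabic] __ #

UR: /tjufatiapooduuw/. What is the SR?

tjuvaziavoozuuwe

Rule 1 (pre-rhotic lowering): no segment meets the environment; /tjufatiapooduuw/ is unchanged.
Rule 2 (intervocalic voicing): /f/ is a voiceless obstruent between vowels /u/ and /a/, so it voices to [v]. /t/ is a voiceless obstruent between vowels /a/ and /i/, so it voices to [d]. /p/ is a voiceless obstruent between vowels /a/ and /o/, so it voices to [b]. /tjufatiapooduuw/ → tjuvadiabooduuw.
Rule 3 (intervocalic spirantization): /d/ is a stop between vowels /a/ and /i/, so it spirantizes to the fricative [z]. /b/ is a stop between vowels /a/ and /o/, so it spirantizes to the fricative [v]. /d/ is a stop between vowels /o/ and /u/, so it spirantizes to the fricative [z]. /tjuvadiabooduuw/ → tjuvaziavoozuuw.
Rule 4 (final e-epenthesis): the form ends in the consonant /w/, so [e] is inserted word-finally. /tjuvaziavoozuuw/ → tjuvaziavoozuuwe.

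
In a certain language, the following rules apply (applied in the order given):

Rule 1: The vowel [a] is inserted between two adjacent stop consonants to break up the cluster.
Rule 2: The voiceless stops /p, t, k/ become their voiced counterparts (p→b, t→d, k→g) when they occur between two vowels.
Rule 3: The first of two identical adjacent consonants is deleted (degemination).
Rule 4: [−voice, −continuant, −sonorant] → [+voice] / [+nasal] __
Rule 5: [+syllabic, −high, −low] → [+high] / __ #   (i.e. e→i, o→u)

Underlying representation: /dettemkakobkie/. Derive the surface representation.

Rule 1 (stop-cluster a-epenthesis): /t/ and /t/ form a stop–stop cluster, so [a] is inserted between them. /b/ and /k/ form a stop–stop cluster, so [a] is inserted between them. /dettemkakobkie/ → detatemkakobakie.
Rule 2 (intervocalic voicing): /t/ is a voiceless stop between vowels /e/ and /a/, so it voices to [d]. /t/ is a voiceless stop between vowels /a/ and /e/, so it voices to [d]. /k/ is a voiceless stop between vowels /a/ and /o/, so it voices to [g]. /k/ is a voiceless stop between vowels /a/ and /i/, so it voices to [g]. /detatemkakobakie/ → dedademkagobagie.
Rule 3 (degemination): no segment meets the environment; /dedademkagobagie/ is unchanged.
Rule 4 (post-nasal voicing): /k/ is a voiceless stop immediately after the nasal /m/, so it voices to [g]. /dedademkagobagie/ → dedademgagobagie.
Rule 5 (final vowel raising): /e/ is a mid vowel in word-final position, so it raises to [i]. /dedademgagobagie/ → dedademgagobagii.

dedademgagobagii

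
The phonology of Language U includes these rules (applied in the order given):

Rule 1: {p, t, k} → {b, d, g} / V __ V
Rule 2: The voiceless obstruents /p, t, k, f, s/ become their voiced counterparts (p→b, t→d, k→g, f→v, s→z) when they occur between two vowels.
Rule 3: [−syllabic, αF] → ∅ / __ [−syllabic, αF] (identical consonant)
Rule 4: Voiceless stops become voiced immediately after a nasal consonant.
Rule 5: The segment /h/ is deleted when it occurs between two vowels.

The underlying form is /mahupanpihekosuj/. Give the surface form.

Rule 1 (intervocalic voicing): /p/ is a voiceless stop between vowels /u/ and /a/, so it voices to [b]. /k/ is a voiceless stop between vowels /e/ and /o/, so it voices to [g]. /mahupanpihekosuj/ → mahubanpihegosuj.
Rule 2 (intervocalic voicing): /s/ is a voiceless obstruent between vowels /o/ and /u/, so it voices to [z]. /mahubanpihegosuj/ → mahubanpihegozuj.
Rule 3 (degemination): no segment meets the environment; /mahubanpihegozuj/ is unchanged.
Rule 4 (post-nasal voicing): /p/ is a voiceless stop immediately after the nasal /n/, so it voices to [b]. /mahubanpihegozuj/ → mahubanbihegozuj.
Rule 5 (intervocalic h-deletion): /h/ occurs between vowels /a/ and /u/, so it deletes. /h/ occurs between vowels /i/ and /e/, so it deletes. /mahubanbihegozuj/ → maubanbiegozuj.

maubanbiegozuj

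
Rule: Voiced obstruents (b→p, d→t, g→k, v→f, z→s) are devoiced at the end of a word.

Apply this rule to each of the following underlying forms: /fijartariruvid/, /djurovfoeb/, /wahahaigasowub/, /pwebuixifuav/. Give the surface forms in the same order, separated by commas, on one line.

/fijartariruvid/: /d/ is a voiced obstruent in word-final position, so it devoices to [t]. → [fijartariruvit].
/djurovfoeb/: /b/ is a voiced obstruent in word-final position, so it devoices to [p]. → [djurovfoep].
/wahahaigasowub/: /b/ is a voiced obstruent in word-final position, so it devoices to [p]. → [wahahaigasowup].
/pwebuixifuav/: /v/ is a voiced obstruent in word-final position, so it devoices to [f]. → [pwebuixifuaf].

fijartariruvit, djurovfoep, wahahaigasowup, pwebuixifuaf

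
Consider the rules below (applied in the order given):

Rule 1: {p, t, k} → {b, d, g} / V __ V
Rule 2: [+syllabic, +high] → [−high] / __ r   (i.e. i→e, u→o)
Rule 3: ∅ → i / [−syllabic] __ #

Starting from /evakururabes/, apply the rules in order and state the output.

Rule 1 (intervocalic voicing): /k/ is a voiceless stop between vowels /a/ and /u/, so it voices to [g]. /evakururabes/ → evagururabes.
Rule 2 (pre-rhotic lowering): /u/ is a high vowel immediately before /r/, so it lowers to [o]. /u/ is a high vowel immediately before /r/, so it lowers to [o]. /evagururabes/ → evagororabes.
Rule 3 (final i-epenthesis): the form ends in the consonant /s/, so [i] is inserted word-finally. /evagororabes/ → evagororabesi.

evagororabesi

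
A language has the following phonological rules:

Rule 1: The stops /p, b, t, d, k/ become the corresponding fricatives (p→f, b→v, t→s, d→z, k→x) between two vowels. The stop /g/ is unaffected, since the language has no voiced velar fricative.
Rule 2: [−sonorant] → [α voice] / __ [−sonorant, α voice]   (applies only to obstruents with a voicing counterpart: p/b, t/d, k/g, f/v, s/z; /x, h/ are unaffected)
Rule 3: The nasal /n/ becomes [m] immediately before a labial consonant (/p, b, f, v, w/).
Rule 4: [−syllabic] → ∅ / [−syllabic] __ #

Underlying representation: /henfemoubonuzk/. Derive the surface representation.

Rule 1 (intervocalic spirantization): /b/ is a stop between vowels /u/ and /o/, so it spirantizes to the fricative [v]. /henfemoubonuzk/ → henfemouvonuzk.
Rule 2 (regressive voicing assimilation): /z/ precedes the voiceless obstruent /k/, so it devoices to [s] by assimilation. /henfemouvonuzk/ → henfemouvonusk.
Rule 3 (nasal place assimilation): /n/ precedes the labial consonant /f/, so it assimilates in place to [m]. /henfemouvonusk/ → hemfemouvonusk.
Rule 4 (final cluster simplification): /k/ is the second consonant of a word-final cluster /sk/, so it deletes. /hemfemouvonusk/ → hemfemouvonus.

hemfemouvonus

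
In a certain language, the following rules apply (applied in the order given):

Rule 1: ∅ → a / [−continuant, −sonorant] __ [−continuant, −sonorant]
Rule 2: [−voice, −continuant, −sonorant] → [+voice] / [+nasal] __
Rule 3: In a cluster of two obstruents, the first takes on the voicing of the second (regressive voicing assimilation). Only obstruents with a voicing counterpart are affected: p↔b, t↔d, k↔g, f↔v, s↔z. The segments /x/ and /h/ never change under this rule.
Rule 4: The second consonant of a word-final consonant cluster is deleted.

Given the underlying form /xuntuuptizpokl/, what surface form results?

xunduupatispok

Rule 1 (stop-cluster a-epenthesis): /p/ and /t/ form a stop–stop cluster, so [a] is inserted between them. /xuntuuptizpokl/ → xuntuupatizpokl.
Rule 2 (post-nasal voicing): /t/ is a voiceless stop immediately after the nasal /n/, so it voices to [d]. /xuntuupatizpokl/ → xunduupatizpokl.
Rule 3 (regressive voicing assimilation): /z/ precedes the voiceless obstruent /p/, so it devoices to [s] by assimilation. /xunduupatizpokl/ → xunduupatispokl.
Rule 4 (final cluster simplification): /l/ is the second consonant of a word-final cluster /kl/, so it deletes. /xunduupatispokl/ → xunduupatispok.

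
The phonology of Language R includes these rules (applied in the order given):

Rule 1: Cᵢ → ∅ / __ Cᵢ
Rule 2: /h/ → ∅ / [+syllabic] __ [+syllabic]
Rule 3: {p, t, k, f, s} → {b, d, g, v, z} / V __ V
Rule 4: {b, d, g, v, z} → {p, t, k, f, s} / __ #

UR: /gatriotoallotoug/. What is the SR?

Rule 1 (degemination): /ll/ is a geminate; the first /l/ deletes. /gatriotoallotoug/ → gatriotoalotoug.
Rule 2 (intervocalic h-deletion): no segment meets the environment; /gatriotoalotoug/ is unchanged.
Rule 3 (intervocalic voicing): /t/ is a voiceless obstruent between vowels /o/ and /o/, so it voices to [d]. /t/ is a voiceless obstruent between vowels /o/ and /o/, so it voices to [d]. /gatriotoalotoug/ → gatriodoalodoug.
Rule 4 (final devoicing): /g/ is a voiced obstruent in word-final position, so it devoices to [k]. /gatriodoalodoug/ → gatriodoalodouk.

gatriodoalodouk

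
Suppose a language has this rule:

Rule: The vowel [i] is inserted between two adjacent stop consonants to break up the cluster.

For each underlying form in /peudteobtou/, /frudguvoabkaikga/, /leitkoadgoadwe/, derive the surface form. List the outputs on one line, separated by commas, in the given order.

/peudteobtou/: /d/ and /t/ form a stop–stop cluster, so [i] is inserted between them. /b/ and /t/ form a stop–stop cluster, so [i] is inserted between them. → [peuditeobitou].
/frudguvoabkaikga/: /d/ and /g/ form a stop–stop cluster, so [i] is inserted between them. /b/ and /k/ form a stop–stop cluster, so [i] is inserted between them. /k/ and /g/ form a stop–stop cluster, so [i] is inserted between them. → [frudiguvoabikaikiga].
/leitkoadgoadwe/: /t/ and /k/ form a stop–stop cluster, so [i] is inserted between them. /d/ and /g/ form a stop–stop cluster, so [i] is inserted between them. → [leitikoadigoadwe].

peuditeobitou, frudiguvoabikaikiga, leitikoadigoadwe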